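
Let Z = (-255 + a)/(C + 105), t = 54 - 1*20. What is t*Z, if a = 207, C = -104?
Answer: -1632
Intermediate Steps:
t = 34 (t = 54 - 20 = 34)
Z = -48 (Z = (-255 + 207)/(-104 + 105) = -48/1 = -48*1 = -48)
t*Z = 34*(-48) = -1632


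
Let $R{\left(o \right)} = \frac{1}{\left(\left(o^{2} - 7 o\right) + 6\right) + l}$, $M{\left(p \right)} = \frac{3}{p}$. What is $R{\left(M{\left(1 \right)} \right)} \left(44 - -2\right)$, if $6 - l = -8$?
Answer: $\frac{23}{4} \approx 5.75$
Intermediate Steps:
$l = 14$ ($l = 6 - -8 = 6 + 8 = 14$)
$R{\left(o \right)} = \frac{1}{20 + o^{2} - 7 o}$ ($R{\left(o \right)} = \frac{1}{\left(\left(o^{2} - 7 o\right) + 6\right) + 14} = \frac{1}{\left(6 + o^{2} - 7 o\right) + 14} = \frac{1}{20 + o^{2} - 7 o}$)
$R{\left(M{\left(1 \right)} \right)} \left(44 - -2\right) = \frac{44 - -2}{20 + \left(\frac{3}{1}\right)^{2} - 7 \cdot \frac{3}{1}} = \frac{44 + 2}{20 + \left(3 \cdot 1\right)^{2} - 7 \cdot 3 \cdot 1} = \frac{1}{20 + 3^{2} - 21} \cdot 46 = \frac{1}{20 + 9 - 21} \cdot 46 = \frac{1}{8} \cdot 46 = \frac{23}{4}$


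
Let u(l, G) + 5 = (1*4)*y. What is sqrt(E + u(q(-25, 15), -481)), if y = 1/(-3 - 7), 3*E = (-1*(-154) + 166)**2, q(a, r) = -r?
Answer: sqrt(7678785)/15 ≈ 184.74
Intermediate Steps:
E = 102400/3 (E = (-1*(-154) + 166)**2/3 = (154 + 166)**2/3 = (1/3)*320**2 = (1/3)*102400 = 102400/3 ≈ 34133.)
y = -1/10 (y = 1/(-10) = -1/10 ≈ -0.10000)
u(l, G) = -27/5 (u(l, G) = -5 + (1*4)*(-1/10) = -5 + 4*(-1/10) = -5 - 2/5 = -27/5)
sqrt(E + u(q(-25, 15), -481)) = sqrt(102400/3 - 27/5) = sqrt(511919/15) = sqrt(7678785)/15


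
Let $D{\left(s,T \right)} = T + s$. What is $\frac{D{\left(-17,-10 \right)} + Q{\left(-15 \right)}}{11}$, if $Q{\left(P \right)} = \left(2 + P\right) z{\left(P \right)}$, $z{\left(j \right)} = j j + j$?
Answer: $- \frac{2757}{11} \approx -250.64$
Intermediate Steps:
$z{\left(j \right)} = j + j^{2}$ ($z{\left(j \right)} = j^{2} + j = j + j^{2}$)
$Q{\left(P \right)} = P \left(1 + P\right) \left(2 + P\right)$ ($Q{\left(P \right)} = \left(2 + P\right) P \left(1 + P\right) = P \left(1 + P\right) \left(2 + P\right)$)
$\frac{D{\left(-17,-10 \right)} + Q{\left(-15 \right)}}{11} = \frac{\left(-10 - 17\right) - 15 \left(1 - 15\right) \left(2 - 15\right)}{11} = \left(-27 - \left(-210\right) \left(-13\right)\right) \frac{1}{11} = \left(-27 - 2730\right) \frac{1}{11} = \left(-2757\right) \frac{1}{11} = - \frac{2757}{11}$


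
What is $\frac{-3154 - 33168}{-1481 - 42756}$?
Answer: $\frac{36322}{44237} \approx 0.82108$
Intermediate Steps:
$\frac{-3154 - 33168}{-1481 - 42756} = - \frac{36322}{-44237} = \left(-36322\right) \left(- \frac{1}{44237}\right) = \frac{36322}{44237}$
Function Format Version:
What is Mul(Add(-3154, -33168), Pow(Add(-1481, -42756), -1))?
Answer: Rational(36322, 44237) ≈ 0.82108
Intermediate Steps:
Mul(Add(-3154, -33168), Pow(Add(-1481, -42756), -1)) = Mul(-36322, Pow(-44237, -1)) = Mul(-36322, Rational(-1, 44237)) = Rational(36322, 44237)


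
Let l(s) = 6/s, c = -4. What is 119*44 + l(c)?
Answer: 10469/2 ≈ 5234.5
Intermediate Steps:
119*44 + l(c) = 119*44 + 6/(-4) = 5236 + 6*(-¼) = 5236 - 3/2 = 10469/2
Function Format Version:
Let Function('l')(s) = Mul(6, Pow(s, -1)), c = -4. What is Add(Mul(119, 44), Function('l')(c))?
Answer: Rational(10469, 2) ≈ 5234.5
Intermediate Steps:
Add(Mul(119, 44), Function('l')(c)) = Add(Mul(119, 44), Mul(6, Pow(-4, -1))) = Add(5236, Mul(6, Rational(-1, 4))) = Add(5236, Rational(-3, 2)) = Rational(10469, 2)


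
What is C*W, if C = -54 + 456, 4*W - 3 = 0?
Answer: 603/2 ≈ 301.50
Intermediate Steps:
W = ¾ (W = ¾ + (¼)*0 = ¾ + 0 = ¾ ≈ 0.75000)
C = 402
C*W = 402*(¾) = 603/2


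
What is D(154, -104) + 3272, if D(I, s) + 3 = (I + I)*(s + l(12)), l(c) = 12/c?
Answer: -28455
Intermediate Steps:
D(I, s) = -3 + 2*I*(1 + s) (D(I, s) = -3 + (I + I)*(s + 12/12) = -3 + (2*I)*(s + 12*(1/12)) = -3 + (2*I)*(s + 1) = -3 + (2*I)*(1 + s) = -3 + 2*I*(1 + s))
D(154, -104) + 3272 = (-3 + 2*154 + 2*154*(-104)) + 3272 = (-3 + 308 - 32032) + 3272 = -31727 + 3272 = -28455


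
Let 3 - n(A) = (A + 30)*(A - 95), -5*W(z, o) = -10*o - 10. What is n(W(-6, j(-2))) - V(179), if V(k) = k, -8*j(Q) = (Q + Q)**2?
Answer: 2540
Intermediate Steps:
j(Q) = -Q**2/2 (j(Q) = -(Q + Q)**2/8 = -4*Q**2/8 = -Q**2/2)
W(z, o) = 2 + 2*o (W(z, o) = -(-10*o - 10)/5 = -(-10 - 10*o)/5 = 2 + 2*o)
n(A) = 3 - (-95 + A)*(30 + A) (n(A) = 3 - (A + 30)*(A - 95) = 3 - (30 + A)*(-95 + A) = 3 - (-95 + A)*(30 + A))
n(W(-6, j(-2))) - V(179) = (2853 - (2 + 2*(-1/2*(-2)**2))**2 + 65*(2 + 2*(-1/2*(-2)**2))) - 1*179 = (2853 - (2 + 2*(-1/2*4))**2 + 65*(2 + 2*(-1/2*4))) - 179 = (2853 - (2 + 2*(-2))**2 + 65*(2 + 2*(-2))) - 179 = (2853 - (2 - 4)**2 + 65*(2 - 4)) - 179 = (2853 - 1*(-2)**2 + 65*(-2)) - 179 = (2853 - 1*4 - 130) - 179 = (2853 - 4 - 130) - 179 = 2719 - 179 = 2540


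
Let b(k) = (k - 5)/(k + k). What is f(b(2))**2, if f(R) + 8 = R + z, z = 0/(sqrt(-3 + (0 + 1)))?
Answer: 1225/16 ≈ 76.563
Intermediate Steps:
b(k) = (-5 + k)/(2*k) (b(k) = (-5 + k)/((2*k)) = (-5 + k)*(1/(2*k)) = (-5 + k)/(2*k))
z = 0 (z = 0/(sqrt(-3 + 1)) = 0/(sqrt(-2)) = 0/((I*sqrt(2))) = 0*(-I*sqrt(2)/2) = 0)
f(R) = -8 + R (f(R) = -8 + (R + 0) = -8 + R)
f(b(2))**2 = (-8 + (1/2)*(-5 + 2)/2)**2 = (-8 + (1/2)*(1/2)*(-3))**2 = (-8 - 3/4)**2 = (-35/4)**2 = 1225/16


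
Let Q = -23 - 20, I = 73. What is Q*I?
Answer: -3139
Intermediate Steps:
Q = -43
Q*I = -43*73 = -3139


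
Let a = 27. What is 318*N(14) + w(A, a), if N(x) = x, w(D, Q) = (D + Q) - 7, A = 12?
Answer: 4484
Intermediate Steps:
w(D, Q) = -7 + D + Q
318*N(14) + w(A, a) = 318*14 + (-7 + 12 + 27) = 4452 + 32 = 4484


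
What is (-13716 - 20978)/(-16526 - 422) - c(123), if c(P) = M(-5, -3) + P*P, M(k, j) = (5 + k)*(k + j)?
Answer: -6746621/446 ≈ -15127.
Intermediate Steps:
M(k, j) = (5 + k)*(j + k)
c(P) = P**2 (c(P) = ((-5)**2 + 5*(-3) + 5*(-5) - 3*(-5)) + P*P = (25 - 15 - 25 + 15) + P**2 = 0 + P**2 = P**2)
(-13716 - 20978)/(-16526 - 422) - c(123) = (-13716 - 20978)/(-16526 - 422) - 1*123**2 = -34694/(-16948) - 1*15129 = -34694*(-1/16948) - 15129 = 913/446 - 15129 = -6746621/446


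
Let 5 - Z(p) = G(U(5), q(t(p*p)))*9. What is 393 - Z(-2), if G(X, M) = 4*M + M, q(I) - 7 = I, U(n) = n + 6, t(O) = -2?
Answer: 613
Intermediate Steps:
U(n) = 6 + n
q(I) = 7 + I
G(X, M) = 5*M
Z(p) = -220 (Z(p) = 5 - 5*(7 - 2)*9 = 5 - 5*5*9 = 5 - 25*9 = 5 - 1*225 = 5 - 225 = -220)
393 - Z(-2) = 393 - 1*(-220) = 393 + 220 = 613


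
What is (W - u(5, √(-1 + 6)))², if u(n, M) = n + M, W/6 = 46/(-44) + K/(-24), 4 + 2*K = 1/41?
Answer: 1576664961/13017664 + 38879*√5/1804 ≈ 169.31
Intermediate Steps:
K = -163/82 (K = -2 + (½)/41 = -2 + (½)*(1/41) = -2 + 1/82 = -163/82 ≈ -1.9878)
W = -20839/3608 (W = 6*(46/(-44) - 163/82/(-24)) = 6*(46*(-1/44) - 163/82*(-1/24)) = 6*(-23/22 + 163/1968) = 6*(-20839/21648) = -20839/3608 ≈ -5.7758)
u(n, M) = M + n
(W - u(5, √(-1 + 6)))² = (-20839/3608 - (√(-1 + 6) + 5))² = (-20839/3608 - (√5 + 5))² = (-20839/3608 - (5 + √5))² = (-20839/3608 + (-5 - √5))² = (-38879/3608 - √5)²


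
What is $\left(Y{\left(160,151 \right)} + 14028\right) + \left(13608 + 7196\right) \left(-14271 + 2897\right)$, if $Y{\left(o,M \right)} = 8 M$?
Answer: $-236609460$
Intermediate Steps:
$\left(Y{\left(160,151 \right)} + 14028\right) + \left(13608 + 7196\right) \left(-14271 + 2897\right) = \left(8 \cdot 151 + 14028\right) + \left(13608 + 7196\right) \left(-14271 + 2897\right) = \left(1208 + 14028\right) + 20804 \left(-11374\right) = 15236 - 236624696 = -236609460$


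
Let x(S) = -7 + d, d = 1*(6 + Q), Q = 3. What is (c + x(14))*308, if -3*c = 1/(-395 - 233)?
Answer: 290213/471 ≈ 616.16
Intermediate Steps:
c = 1/1884 (c = -1/(3*(-395 - 233)) = -1/3/(-628) = -1/3*(-1/628) = 1/1884 ≈ 0.00053079)
d = 9 (d = 1*(6 + 3) = 1*9 = 9)
x(S) = 2 (x(S) = -7 + 9 = 2)
(c + x(14))*308 = (1/1884 + 2)*308 = (3769/1884)*308 = 290213/471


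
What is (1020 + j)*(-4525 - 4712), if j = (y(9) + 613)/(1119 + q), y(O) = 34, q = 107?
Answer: -11557029579/1226 ≈ -9.4266e+6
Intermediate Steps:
j = 647/1226 (j = (34 + 613)/(1119 + 107) = 647/1226 ≈ 0.52773)
(1020 + j)*(-4525 - 4712) = (1020 + 647/1226)*(-4525 - 4712) = (1251167/1226)*(-9237) = -11557029579/1226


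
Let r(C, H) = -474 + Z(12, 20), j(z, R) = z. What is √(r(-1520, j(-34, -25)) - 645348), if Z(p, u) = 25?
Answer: I*√645797 ≈ 803.62*I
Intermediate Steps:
r(C, H) = -449 (r(C, H) = -474 + 25 = -449)
√(r(-1520, j(-34, -25)) - 645348) = √(-449 - 645348) = √(-645797) = I*√645797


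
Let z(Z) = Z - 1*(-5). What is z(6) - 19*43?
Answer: -806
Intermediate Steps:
z(Z) = 5 + Z (z(Z) = Z + 5 = 5 + Z)
z(6) - 19*43 = (5 + 6) - 19*43 = 11 - 817 = -806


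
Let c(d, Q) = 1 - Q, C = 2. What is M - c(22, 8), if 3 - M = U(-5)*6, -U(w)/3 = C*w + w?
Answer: -260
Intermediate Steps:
U(w) = -9*w (U(w) = -3*(2*w + w) = -9*w)
M = -267 (M = 3 - (-9*(-5))*6 = 3 - 45*6 = 3 - 1*270 = 3 - 270 = -267)
M - c(22, 8) = -267 - (1 - 1*8) = -267 - (1 - 8) = -267 - 1*(-7) = -267 + 7 = -260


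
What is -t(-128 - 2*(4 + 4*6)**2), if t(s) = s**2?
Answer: -2876416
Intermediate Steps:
-t(-128 - 2*(4 + 4*6)**2) = -(-128 - 2*(4 + 4*6)**2)**2 = -(-128 - 2*(4 + 24)**2)**2 = -(-128 - 2*28**2)**2 = -(-128 - 2*784)**2 = -(-128 - 1*1568)**2 = -(-128 - 1568)**2 = -1*(-1696)**2 = -1*2876416 = -2876416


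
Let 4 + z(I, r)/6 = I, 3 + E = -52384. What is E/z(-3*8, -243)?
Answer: 52387/168 ≈ 311.83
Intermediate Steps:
E = -52387 (E = -3 - 52384 = -52387)
z(I, r) = -24 + 6*I
E/z(-3*8, -243) = -52387/(-24 + 6*(-3*8)) = -52387/(-24 + 6*(-24)) = -52387/(-24 - 144) = -52387/(-168) = -52387*(-1/168) = 52387/168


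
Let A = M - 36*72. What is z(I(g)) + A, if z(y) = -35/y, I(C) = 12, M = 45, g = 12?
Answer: -30599/12 ≈ -2549.9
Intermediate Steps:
A = -2547 (A = 45 - 36*72 = 45 - 2592 = -2547)
z(I(g)) + A = -35/12 - 2547 = -30599/12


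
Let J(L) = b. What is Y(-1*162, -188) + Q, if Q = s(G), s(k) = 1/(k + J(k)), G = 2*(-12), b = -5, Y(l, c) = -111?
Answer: -3220/29 ≈ -111.03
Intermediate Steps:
J(L) = -5
G = -24
s(k) = 1/(-5 + k) (s(k) = 1/(k - 5) = 1/(-5 + k))
Q = -1/29 (Q = 1/(-5 - 24) = 1/(-29) = -1/29 ≈ -0.034483)
Y(-1*162, -188) + Q = -111 - 1/29 = -3220/29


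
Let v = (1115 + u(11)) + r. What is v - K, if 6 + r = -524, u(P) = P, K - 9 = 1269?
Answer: -682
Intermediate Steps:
K = 1278 (K = 9 + 1269 = 1278)
r = -530 (r = -6 - 524 = -530)
v = 596 (v = (1115 + 11) - 530 = 1126 - 530 = 596)
v - K = 596 - 1*1278 = 596 - 1278 = -682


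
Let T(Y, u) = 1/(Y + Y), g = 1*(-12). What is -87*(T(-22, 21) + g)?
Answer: 46023/44 ≈ 1046.0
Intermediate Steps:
g = -12
T(Y, u) = 1/(2*Y)
-87*(T(-22, 21) + g) = -87*((½)/(-22) - 12) = -87*((½)*(-1/22) - 12) = -87*(-1/44 - 12) = -87*(-529/44) = 46023/44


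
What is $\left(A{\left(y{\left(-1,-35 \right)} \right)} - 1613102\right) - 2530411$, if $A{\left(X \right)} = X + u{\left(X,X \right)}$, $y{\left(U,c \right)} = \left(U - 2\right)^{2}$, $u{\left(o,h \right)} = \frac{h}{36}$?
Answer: $- \frac{16574015}{4} \approx -4.1435 \cdot 10^{6}$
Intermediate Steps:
$u{\left(o,h \right)} = \frac{h}{36}$ ($u{\left(o,h \right)} = h \frac{1}{36} = \frac{h}{36}$)
$y{\left(U,c \right)} = \left(-2 + U\right)^{2}$
$A{\left(X \right)} = \frac{37 X}{36}$ ($A{\left(X \right)} = X + \frac{X}{36} = \frac{37 X}{36}$)
$\left(A{\left(y{\left(-1,-35 \right)} \right)} - 1613102\right) - 2530411 = \left(\frac{37 \left(-2 - 1\right)^{2}}{36} - 1613102\right) - 2530411 = \left(\frac{37 \left(-3\right)^{2}}{36} - 1613102\right) - 2530411 = \left(\frac{37}{36} \cdot 9 - 1613102\right) - 2530411 = \left(\frac{37}{4} - 1613102\right) - 2530411 = - \frac{6452371}{4} - 2530411 = - \frac{16574015}{4}$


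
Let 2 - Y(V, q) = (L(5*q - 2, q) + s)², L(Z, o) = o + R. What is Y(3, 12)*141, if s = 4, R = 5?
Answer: -61899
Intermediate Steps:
L(Z, o) = 5 + o (L(Z, o) = o + 5 = 5 + o)
Y(V, q) = 2 - (9 + q)² (Y(V, q) = 2 - ((5 + q) + 4)² = 2 - (9 + q)²)
Y(3, 12)*141 = (2 - (9 + 12)²)*141 = (2 - 1*21²)*141 = (2 - 1*441)*141 = (2 - 441)*141 = -439*141 = -61899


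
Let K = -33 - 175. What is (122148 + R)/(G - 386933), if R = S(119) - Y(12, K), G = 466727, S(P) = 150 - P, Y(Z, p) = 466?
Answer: 40571/26598 ≈ 1.5253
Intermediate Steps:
K = -208
R = -435 (R = (150 - 1*119) - 1*466 = (150 - 119) - 466 = 31 - 466 = -435)
(122148 + R)/(G - 386933) = (122148 - 435)/(466727 - 386933) = 121713/79794 = 121713*(1/79794) = 40571/26598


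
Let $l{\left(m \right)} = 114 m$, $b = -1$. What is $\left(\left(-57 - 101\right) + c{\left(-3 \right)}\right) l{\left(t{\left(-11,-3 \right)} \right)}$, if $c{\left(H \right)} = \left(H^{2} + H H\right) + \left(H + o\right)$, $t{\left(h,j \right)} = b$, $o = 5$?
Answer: $15732$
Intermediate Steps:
$t{\left(h,j \right)} = -1$
$c{\left(H \right)} = 5 + H + 2 H^{2}$ ($c{\left(H \right)} = \left(H^{2} + H H\right) + \left(H + 5\right) = \left(H^{2} + H^{2}\right) + \left(5 + H\right) = 2 H^{2} + \left(5 + H\right) = 5 + H + 2 H^{2}$)
$\left(\left(-57 - 101\right) + c{\left(-3 \right)}\right) l{\left(t{\left(-11,-3 \right)} \right)} = \left(\left(-57 - 101\right) + \left(5 - 3 + 2 \left(-3\right)^{2}\right)\right) 114 \left(-1\right) = \left(-158 + \left(5 - 3 + 2 \cdot 9\right)\right) \left(-114\right) = \left(-158 + \left(5 - 3 + 18\right)\right) \left(-114\right) = \left(-158 + 20\right) \left(-114\right) = \left(-138\right) \left(-114\right) = 15732$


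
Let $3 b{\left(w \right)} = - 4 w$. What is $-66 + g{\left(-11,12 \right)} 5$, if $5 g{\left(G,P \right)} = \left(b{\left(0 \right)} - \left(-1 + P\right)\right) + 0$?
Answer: $-77$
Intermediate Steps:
$b{\left(w \right)} = - \frac{4 w}{3}$ ($b{\left(w \right)} = \frac{\left(-4\right) w}{3} = - \frac{4 w}{3}$)
$g{\left(G,P \right)} = \frac{1}{5} - \frac{P}{5}$ ($g{\left(G,P \right)} = \frac{\left(\left(- \frac{4}{3}\right) 0 - \left(-1 + P\right)\right) + 0}{5} = \frac{\left(0 - \left(-1 + P\right)\right) + 0}{5} = \frac{\left(1 - P\right) + 0}{5} = \frac{1 - P}{5} = \frac{1}{5} - \frac{P}{5}$)
$-66 + g{\left(-11,12 \right)} 5 = -66 + \left(\frac{1}{5} - \frac{12}{5}\right) 5 = -66 - 11 = -77$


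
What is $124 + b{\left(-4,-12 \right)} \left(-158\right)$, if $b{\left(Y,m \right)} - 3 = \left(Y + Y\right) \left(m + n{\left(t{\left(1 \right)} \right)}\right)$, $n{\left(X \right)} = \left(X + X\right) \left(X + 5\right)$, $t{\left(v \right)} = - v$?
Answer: $-25630$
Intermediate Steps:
$n{\left(X \right)} = 2 X \left(5 + X\right)$
$b{\left(Y,m \right)} = 3 + 2 Y \left(-8 + m\right)$ ($b{\left(Y,m \right)} = 3 + \left(Y + Y\right) \left(m + 2 \left(\left(-1\right) 1\right) \left(5 - 1\right)\right) = 3 + 2 Y \left(m + 2 \left(-1\right) \left(5 - 1\right)\right) = 3 + 2 Y \left(m + 2 \left(-1\right) 4\right) = 3 + 2 Y \left(m - 8\right) = 3 + 2 Y \left(-8 + m\right)$)
$124 + b{\left(-4,-12 \right)} \left(-158\right) = 124 + \left(3 - -64 + 2 \left(-4\right) \left(-12\right)\right) \left(-158\right) = 124 + \left(3 + 64 + 96\right) \left(-158\right) = 124 + 163 \left(-158\right) = 124 - 25754 = -25630$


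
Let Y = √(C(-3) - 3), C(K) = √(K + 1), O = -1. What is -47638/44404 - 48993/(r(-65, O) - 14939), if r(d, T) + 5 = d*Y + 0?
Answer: -23819/22202 + 48993/(14944 + 65*√(-3 + I*√2)) ≈ 2.1997 - 0.025253*I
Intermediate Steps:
C(K) = √(1 + K)
Y = √(-3 + I*√2) (Y = √(√(1 - 3) - 3) = √(√(-2) - 3) = √(I*√2 - 3) = √(-3 + I*√2) ≈ 0.39788 + 1.7772*I)
r(d, T) = -5 + d*√(-3 + I*√2) (r(d, T) = -5 + (d*√(-3 + I*√2) + 0) = -5 + d*√(-3 + I*√2))
-47638/44404 - 48993/(r(-65, O) - 14939) = -47638/44404 - 48993/((-5 - 65*√(-3 + I*√2)) - 14939) = -47638*1/44404 - 48993/(-14944 - 65*√(-3 + I*√2)) = -23819/22202 - 48993/(-14944 - 65*√(-3 + I*√2))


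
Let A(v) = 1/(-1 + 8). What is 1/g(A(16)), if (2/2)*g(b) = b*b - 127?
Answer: -49/6222 ≈ -0.0078753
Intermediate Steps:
A(v) = ⅐ (A(v) = 1/7 = ⅐)
g(b) = -127 + b² (g(b) = b*b - 127 = b² - 127 = -127 + b²)
1/g(A(16)) = 1/(-127 + (⅐)²) = 1/(-127 + 1/49) = 1/(-6222/49) = -49/6222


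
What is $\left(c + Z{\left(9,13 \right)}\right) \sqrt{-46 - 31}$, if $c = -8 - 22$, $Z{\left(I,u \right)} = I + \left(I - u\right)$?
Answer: $- 25 i \sqrt{77} \approx - 219.37 i$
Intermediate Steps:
$Z{\left(I,u \right)} = - u + 2 I$
$c = -30$ ($c = -8 - 22 = -30$)
$\left(c + Z{\left(9,13 \right)}\right) \sqrt{-46 - 31} = \left(-30 + \left(\left(-1\right) 13 + 2 \cdot 9\right)\right) \sqrt{-46 - 31} = \left(-30 + \left(-13 + 18\right)\right) \sqrt{-77} = \left(-30 + 5\right) i \sqrt{77} = - 25 i \sqrt{77}$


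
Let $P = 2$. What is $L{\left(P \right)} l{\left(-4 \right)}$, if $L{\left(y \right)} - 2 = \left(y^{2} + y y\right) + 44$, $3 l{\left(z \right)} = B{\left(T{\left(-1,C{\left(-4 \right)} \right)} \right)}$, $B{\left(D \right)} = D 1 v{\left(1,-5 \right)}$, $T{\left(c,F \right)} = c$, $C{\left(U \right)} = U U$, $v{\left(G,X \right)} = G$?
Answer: $-18$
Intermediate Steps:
$C{\left(U \right)} = U^{2}$
$B{\left(D \right)} = D$ ($B{\left(D \right)} = D 1 \cdot 1 = D 1 = D$)
$l{\left(z \right)} = - \frac{1}{3}$ ($l{\left(z \right)} = \frac{1}{3} \left(-1\right) = - \frac{1}{3}$)
$L{\left(y \right)} = 46 + 2 y^{2}$ ($L{\left(y \right)} = 2 + \left(\left(y^{2} + y y\right) + 44\right) = 2 + \left(\left(y^{2} + y^{2}\right) + 44\right) = 2 + \left(2 y^{2} + 44\right) = 2 + \left(44 + 2 y^{2}\right) = 46 + 2 y^{2}$)
$L{\left(P \right)} l{\left(-4 \right)} = \left(46 + 2 \cdot 2^{2}\right) \left(- \frac{1}{3}\right) = \left(46 + 2 \cdot 4\right) \left(- \frac{1}{3}\right) = \left(46 + 8\right) \left(- \frac{1}{3}\right) = 54 \left(- \frac{1}{3}\right) = -18$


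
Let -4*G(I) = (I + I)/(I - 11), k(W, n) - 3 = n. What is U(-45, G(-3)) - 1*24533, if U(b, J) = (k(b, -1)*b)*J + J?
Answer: -686657/28 ≈ -24523.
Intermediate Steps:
k(W, n) = 3 + n
G(I) = -I/(2*(-11 + I)) (G(I) = -(I + I)/(4*(I - 11)) = -2*I/(4*(-11 + I)) = -I/(2*(-11 + I)))
U(b, J) = J + 2*J*b (U(b, J) = ((3 - 1)*b)*J + J = (2*b)*J + J = 2*J*b + J = J + 2*J*b)
U(-45, G(-3)) - 1*24533 = (-1*(-3)/(-22 + 2*(-3)))*(1 + 2*(-45)) - 1*24533 = (-1*(-3)/(-22 - 6))*(1 - 90) - 24533 = -1*(-3)/(-28)*(-89) - 24533 = -1*(-3)*(-1/28)*(-89) - 24533 = -3/28*(-89) - 24533 = 267/28 - 24533 = -686657/28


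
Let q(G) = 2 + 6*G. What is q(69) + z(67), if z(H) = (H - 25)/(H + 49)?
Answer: 24149/58 ≈ 416.36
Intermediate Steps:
z(H) = (-25 + H)/(49 + H)
q(69) + z(67) = (2 + 6*69) + (-25 + 67)/(49 + 67) = (2 + 414) + 42/116 = 416 + (1/116)*42 = 416 + 21/58 = 24149/58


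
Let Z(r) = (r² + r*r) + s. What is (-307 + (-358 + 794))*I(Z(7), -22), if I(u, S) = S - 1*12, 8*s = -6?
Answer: -4386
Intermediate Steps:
s = -¾ (s = (⅛)*(-6) = -¾ ≈ -0.75000)
Z(r) = -¾ + 2*r² (Z(r) = (r² + r*r) - ¾ = (r² + r²) - ¾ = 2*r² - ¾ = -¾ + 2*r²)
I(u, S) = -12 + S (I(u, S) = S - 12 = -12 + S)
(-307 + (-358 + 794))*I(Z(7), -22) = (-307 + (-358 + 794))*(-12 - 22) = (-307 + 436)*(-34) = 129*(-34) = -4386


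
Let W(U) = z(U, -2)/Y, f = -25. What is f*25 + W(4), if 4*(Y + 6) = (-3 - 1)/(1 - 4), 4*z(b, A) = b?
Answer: -10628/17 ≈ -625.18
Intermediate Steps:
z(b, A) = b/4
Y = -17/3 (Y = -6 + ((-3 - 1)/(1 - 4))/4 = -6 + (-4/(-3))/4 = -6 + (-4*(-⅓))/4 = -6 + (¼)*(4/3) = -6 + ⅓ = -17/3 ≈ -5.6667)
W(U) = -3*U/68 (W(U) = (U/4)/(-17/3) = (U/4)*(-3/17) = -3*U/68)
f*25 + W(4) = -25*25 - 3/68*4 = -625 - 3/17 = -10628/17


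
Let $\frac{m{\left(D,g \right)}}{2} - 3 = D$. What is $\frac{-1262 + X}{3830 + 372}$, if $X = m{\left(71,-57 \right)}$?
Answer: $- \frac{557}{2101} \approx -0.26511$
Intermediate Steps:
$m{\left(D,g \right)} = 6 + 2 D$
$X = 148$ ($X = 6 + 2 \cdot 71 = 6 + 142 = 148$)
$\frac{-1262 + X}{3830 + 372} = \frac{-1262 + 148}{3830 + 372} = - \frac{1114}{4202} = \left(-1114\right) \frac{1}{4202} = - \frac{557}{2101}$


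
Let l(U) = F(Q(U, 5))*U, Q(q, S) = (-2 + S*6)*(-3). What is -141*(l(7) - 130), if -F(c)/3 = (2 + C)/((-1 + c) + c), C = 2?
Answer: 3085926/169 ≈ 18260.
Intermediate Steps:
Q(q, S) = 6 - 18*S (Q(q, S) = (-2 + 6*S)*(-3) = 6 - 18*S)
F(c) = -12/(-1 + 2*c) (F(c) = -3*(2 + 2)/((-1 + c) + c) = -12/(-1 + 2*c))
l(U) = 12*U/169 (l(U) = (-12/(-1 + 2*(6 - 18*5)))*U = (-12/(-1 + 2*(6 - 90)))*U = (-12/(-1 + 2*(-84)))*U = (-12/(-1 - 168))*U = (-12/(-169))*U = (-12*(-1/169))*U = 12*U/169)
-141*(l(7) - 130) = -141*((12/169)*7 - 130) = -141*(84/169 - 130) = -141*(-21886/169) = 3085926/169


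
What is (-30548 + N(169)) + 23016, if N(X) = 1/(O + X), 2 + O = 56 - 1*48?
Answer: -1318099/175 ≈ -7532.0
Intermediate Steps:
O = 6 (O = -2 + (56 - 1*48) = -2 + (56 - 48) = -2 + 8 = 6)
N(X) = 1/(6 + X)
(-30548 + N(169)) + 23016 = (-30548 + 1/(6 + 169)) + 23016 = (-30548 + 1/175) + 23016 = -5345899/175 + 23016 = -1318099/175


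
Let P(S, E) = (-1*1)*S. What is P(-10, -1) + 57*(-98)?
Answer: -5576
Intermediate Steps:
P(S, E) = -S
P(-10, -1) + 57*(-98) = -1*(-10) + 57*(-98) = 10 - 5586 = -5576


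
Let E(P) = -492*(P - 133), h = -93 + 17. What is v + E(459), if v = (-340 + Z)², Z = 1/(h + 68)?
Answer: -2861247/64 ≈ -44707.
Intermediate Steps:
h = -76
E(P) = 65436 - 492*P (E(P) = -492*(-133 + P) = 65436 - 492*P)
Z = -⅛ (Z = 1/(-76 + 68) = 1/(-8) = -⅛ ≈ -0.12500)
v = 7403841/64 (v = (-340 - ⅛)² = (-2721/8)² = 7403841/64 ≈ 1.1569e+5)
v + E(459) = 7403841/64 + (65436 - 492*459) = 7403841/64 + (65436 - 225828) = 7403841/64 - 160392 = -2861247/64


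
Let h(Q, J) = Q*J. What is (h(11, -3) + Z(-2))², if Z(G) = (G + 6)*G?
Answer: 1681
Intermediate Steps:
h(Q, J) = J*Q
Z(G) = G*(6 + G) (Z(G) = (6 + G)*G = G*(6 + G))
(h(11, -3) + Z(-2))² = (-3*11 - 2*(6 - 2))² = (-33 - 2*4)² = (-33 - 8)² = (-41)² = 1681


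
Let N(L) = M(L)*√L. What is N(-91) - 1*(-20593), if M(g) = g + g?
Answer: 20593 - 182*I*√91 ≈ 20593.0 - 1736.2*I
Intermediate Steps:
M(g) = 2*g
N(L) = 2*L^(3/2) (N(L) = (2*L)*√L = 2*L^(3/2))
N(-91) - 1*(-20593) = 2*(-91)^(3/2) - 1*(-20593) = 2*(-91*I*√91) + 20593 = -182*I*√91 + 20593 = 20593 - 182*I*√91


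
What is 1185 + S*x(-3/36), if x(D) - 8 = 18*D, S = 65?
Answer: 3215/2 ≈ 1607.5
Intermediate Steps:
x(D) = 8 + 18*D
1185 + S*x(-3/36) = 1185 + 65*(8 + 18*(-3/36)) = 1185 + 65*(8 + 18*(-3*1/36)) = 1185 + 65*(8 + 18*(-1/12)) = 1185 + 65*(8 - 3/2) = 1185 + 65*(13/2) = 1185 + 845/2 = 3215/2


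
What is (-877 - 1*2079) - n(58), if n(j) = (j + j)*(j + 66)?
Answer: -17340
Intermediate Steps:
n(j) = 2*j*(66 + j) (n(j) = (2*j)*(66 + j) = 2*j*(66 + j))
(-877 - 1*2079) - n(58) = (-877 - 1*2079) - 2*58*(66 + 58) = (-877 - 2079) - 2*58*124 = -2956 - 1*14384 = -2956 - 14384 = -17340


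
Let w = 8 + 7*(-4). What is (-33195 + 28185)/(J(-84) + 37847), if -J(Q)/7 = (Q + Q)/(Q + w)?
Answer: -32565/245932 ≈ -0.13241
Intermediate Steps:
w = -20 (w = 8 - 28 = -20)
J(Q) = -14*Q/(-20 + Q) (J(Q) = -7*(Q + Q)/(Q - 20) = -7*2*Q/(-20 + Q) = -14*Q/(-20 + Q))
(-33195 + 28185)/(J(-84) + 37847) = (-33195 + 28185)/(-14*(-84)/(-20 - 84) + 37847) = -5010/(-14*(-84)/(-104) + 37847) = -5010/(-14*(-84)*(-1/104) + 37847) = -5010/(-147/13 + 37847) = -5010/491864/13 = -5010*13/491864 = -32565/245932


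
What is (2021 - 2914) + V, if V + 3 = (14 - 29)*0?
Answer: -896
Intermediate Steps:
V = -3 (V = -3 + (14 - 29)*0 = -3 - 15*0 = -3 + 0 = -3)
(2021 - 2914) + V = (2021 - 2914) - 3 = -893 - 3 = -896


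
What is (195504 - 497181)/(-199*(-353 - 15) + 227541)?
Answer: -301677/300773 ≈ -1.0030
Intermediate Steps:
(195504 - 497181)/(-199*(-353 - 15) + 227541) = -301677/(-199*(-368) + 227541) = -301677/(73232 + 227541) = -301677/300773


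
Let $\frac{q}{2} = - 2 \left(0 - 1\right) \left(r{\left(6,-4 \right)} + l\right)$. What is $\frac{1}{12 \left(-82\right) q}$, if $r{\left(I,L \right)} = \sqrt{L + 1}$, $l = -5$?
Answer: $\frac{5}{110208} + \frac{i \sqrt{3}}{110208} \approx 4.5369 \cdot 10^{-5} + 1.5716 \cdot 10^{-5} i$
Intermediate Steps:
$r{\left(I,L \right)} = \sqrt{1 + L}$
$q = -20 + 4 i \sqrt{3}$ ($q = 2 \left(- 2 \left(0 - 1\right) \left(\sqrt{1 - 4} - 5\right)\right) = 2 \left(- 2 \left(- (\sqrt{-3} - 5)\right)\right) = 2 \left(- 2 \left(- (i \sqrt{3} - 5)\right)\right) = 2 \left(- 2 \left(- (-5 + i \sqrt{3})\right)\right) = 2 \left(- 2 \left(5 - i \sqrt{3}\right)\right) = 2 \left(-10 + 2 i \sqrt{3}\right) = -20 + 4 i \sqrt{3} \approx -20.0 + 6.9282 i$)
$\frac{1}{12 \left(-82\right) q} = \frac{1}{12 \left(-82\right) \left(-20 + 4 i \sqrt{3}\right)} = \frac{1}{\left(-984\right) \left(-20 + 4 i \sqrt{3}\right)} = \frac{1}{19680 - 3936 i \sqrt{3}}$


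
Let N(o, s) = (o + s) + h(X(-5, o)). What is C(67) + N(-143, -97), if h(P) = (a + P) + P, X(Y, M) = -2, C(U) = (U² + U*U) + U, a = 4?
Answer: 8805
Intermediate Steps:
C(U) = U + 2*U² (C(U) = (U² + U²) + U = 2*U² + U = U + 2*U²)
h(P) = 4 + 2*P (h(P) = (4 + P) + P = 4 + 2*P)
N(o, s) = o + s (N(o, s) = (o + s) + (4 + 2*(-2)) = (o + s) + (4 - 4) = (o + s) + 0 = o + s)
C(67) + N(-143, -97) = 67*(1 + 2*67) + (-143 - 97) = 67*(1 + 134) - 240 = 67*135 - 240 = 9045 - 240 = 8805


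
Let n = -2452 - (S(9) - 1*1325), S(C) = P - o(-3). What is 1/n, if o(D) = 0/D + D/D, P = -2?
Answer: -1/1124 ≈ -0.00088968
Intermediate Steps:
o(D) = 1 (o(D) = 0 + 1 = 1)
S(C) = -3 (S(C) = -2 - 1*1 = -2 - 1 = -3)
n = -1124 (n = -2452 - (-3 - 1*1325) = -2452 - (-3 - 1325) = -2452 - 1*(-1328) = -2452 + 1328 = -1124)
1/n = 1/(-1124) = -1/1124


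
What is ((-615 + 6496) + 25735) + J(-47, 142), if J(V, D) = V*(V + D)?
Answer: 27151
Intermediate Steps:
J(V, D) = V*(D + V)
((-615 + 6496) + 25735) + J(-47, 142) = ((-615 + 6496) + 25735) - 47*(142 - 47) = (5881 + 25735) - 47*95 = 31616 - 4465 = 27151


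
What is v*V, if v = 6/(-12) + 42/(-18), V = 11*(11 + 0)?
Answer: -2057/6 ≈ -342.83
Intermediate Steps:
V = 121 (V = 11*11 = 121)
v = -17/6 (v = 6*(-1/12) + 42*(-1/18) = -½ - 7/3 = -17/6 ≈ -2.8333)
v*V = -17/6*121 = -2057/6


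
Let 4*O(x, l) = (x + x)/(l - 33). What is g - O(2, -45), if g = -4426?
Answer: -345227/78 ≈ -4426.0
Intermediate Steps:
O(x, l) = x/(2*(-33 + l)) (O(x, l) = ((x + x)/(l - 33))/4 = ((2*x)/(-33 + l))/4 = (2*x/(-33 + l))/4 = x/(2*(-33 + l)))
g - O(2, -45) = -4426 - 2/(2*(-33 - 45)) = -4426 - 2/(2*(-78)) = -4426 - 2*(-1)/(2*78) = -4426 - 1*(-1/78) = -4426 + 1/78 = -345227/78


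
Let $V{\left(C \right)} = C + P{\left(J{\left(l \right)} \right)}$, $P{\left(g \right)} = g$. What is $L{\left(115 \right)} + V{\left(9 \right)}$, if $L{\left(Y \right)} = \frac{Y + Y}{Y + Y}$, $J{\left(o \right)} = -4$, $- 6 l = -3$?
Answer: $6$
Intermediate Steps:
$l = \frac{1}{2}$ ($l = \left(- \frac{1}{6}\right) \left(-3\right) = \frac{1}{2} \approx 0.5$)
$V{\left(C \right)} = -4 + C$ ($V{\left(C \right)} = C - 4 = -4 + C$)
$L{\left(Y \right)} = 1$ ($L{\left(Y \right)} = \frac{2 Y}{2 Y} = 2 Y \frac{1}{2 Y} = 1$)
$L{\left(115 \right)} + V{\left(9 \right)} = 1 + \left(-4 + 9\right) = 1 + 5 = 6$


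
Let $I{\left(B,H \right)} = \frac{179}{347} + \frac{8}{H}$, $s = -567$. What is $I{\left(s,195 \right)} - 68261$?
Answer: $- \frac{4618842884}{67665} \approx -68261.0$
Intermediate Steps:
$I{\left(B,H \right)} = \frac{179}{347} + \frac{8}{H}$ ($I{\left(B,H \right)} = 179 \cdot \frac{1}{347} + \frac{8}{H} = \frac{179}{347} + \frac{8}{H}$)
$I{\left(s,195 \right)} - 68261 = \left(\frac{179}{347} + \frac{8}{195}\right) - 68261 = \frac{37681}{67665} - 68261 = - \frac{4618842884}{67665}$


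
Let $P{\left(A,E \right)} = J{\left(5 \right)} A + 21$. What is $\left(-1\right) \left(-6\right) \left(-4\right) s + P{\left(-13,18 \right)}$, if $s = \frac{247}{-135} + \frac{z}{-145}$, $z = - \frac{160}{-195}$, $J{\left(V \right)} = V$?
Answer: $\frac{796}{16965} \approx 0.04692$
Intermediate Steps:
$z = \frac{32}{39}$ ($z = \left(-160\right) \left(- \frac{1}{195}\right) = \frac{32}{39} \approx 0.82051$)
$P{\left(A,E \right)} = 21 + 5 A$ ($P{\left(A,E \right)} = 5 A + 21 = 21 + 5 A$)
$s = - \frac{93407}{50895}$ ($s = \frac{247}{-135} + \frac{32}{39 \left(-145\right)} = 247 \left(- \frac{1}{135}\right) + \frac{32}{39} \left(- \frac{1}{145}\right) = - \frac{247}{135} - \frac{32}{5655} = - \frac{93407}{50895} \approx -1.8353$)
$\left(-1\right) \left(-6\right) \left(-4\right) s + P{\left(-13,18 \right)} = \left(-1\right) \left(-6\right) \left(-4\right) \left(- \frac{93407}{50895}\right) + \left(21 + 5 \left(-13\right)\right) = 6 \left(-4\right) \left(- \frac{93407}{50895}\right) + \left(21 - 65\right) = \left(-24\right) \left(- \frac{93407}{50895}\right) - 44 = \frac{747256}{16965} - 44 = \frac{796}{16965}$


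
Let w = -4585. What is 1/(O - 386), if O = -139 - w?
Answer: 1/4060 ≈ 0.00024631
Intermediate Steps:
O = 4446 (O = -139 - 1*(-4585) = -139 + 4585 = 4446)
1/(O - 386) = 1/(4446 - 386) = 1/4060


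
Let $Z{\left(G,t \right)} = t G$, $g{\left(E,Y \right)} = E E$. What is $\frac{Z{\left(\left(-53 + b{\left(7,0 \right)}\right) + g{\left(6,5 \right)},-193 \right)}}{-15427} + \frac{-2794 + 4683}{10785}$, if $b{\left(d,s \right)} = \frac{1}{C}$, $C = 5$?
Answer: $- \frac{5827681}{166380195} \approx -0.035026$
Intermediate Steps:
$g{\left(E,Y \right)} = E^{2}$
$b{\left(d,s \right)} = \frac{1}{5}$
$Z{\left(G,t \right)} = G t$
$\frac{Z{\left(\left(-53 + b{\left(7,0 \right)}\right) + g{\left(6,5 \right)},-193 \right)}}{-15427} + \frac{-2794 + 4683}{10785} = \frac{\left(\left(-53 + \frac{1}{5}\right) + 6^{2}\right) \left(-193\right)}{-15427} + \frac{-2794 + 4683}{10785} = \left(- \frac{264}{5} + 36\right) \left(-193\right) \left(- \frac{1}{15427}\right) + 1889 \cdot \frac{1}{10785} = \left(- \frac{84}{5}\right) \left(-193\right) \left(- \frac{1}{15427}\right) + \frac{1889}{10785} = \frac{16212}{5} \left(- \frac{1}{15427}\right) + \frac{1889}{10785} = - \frac{16212}{77135} + \frac{1889}{10785} = - \frac{5827681}{166380195}$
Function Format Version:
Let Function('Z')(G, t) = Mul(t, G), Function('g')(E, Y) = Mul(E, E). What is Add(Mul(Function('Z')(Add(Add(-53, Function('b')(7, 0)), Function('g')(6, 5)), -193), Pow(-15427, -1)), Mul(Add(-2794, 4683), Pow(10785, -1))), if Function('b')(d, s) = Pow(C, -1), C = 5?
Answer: Rational(-5827681, 166380195) ≈ -0.035026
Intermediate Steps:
Function('g')(E, Y) = Pow(E, 2)
Function('b')(d, s) = Rational(1, 5) (Function('b')(d, s) = Pow(5, -1) = Rational(1, 5))
Function('Z')(G, t) = Mul(G, t)
Add(Mul(Function('Z')(Add(Add(-53, Function('b')(7, 0)), Function('g')(6, 5)), -193), Pow(-15427, -1)), Mul(Add(-2794, 4683), Pow(10785, -1))) = Add(Mul(Mul(Add(Add(-53, Rational(1, 5)), Pow(6, 2)), -193), Pow(-15427, -1)), Mul(Add(-2794, 4683), Pow(10785, -1))) = Add(Mul(Mul(Add(Rational(-264, 5), 36), -193), Rational(-1, 15427)), Mul(1889, Rational(1, 10785))) = Add(Mul(Mul(Rational(-84, 5), -193), Rational(-1, 15427)), Rational(1889, 10785)) = Add(Mul(Rational(16212, 5), Rational(-1, 15427)), Rational(1889, 10785)) = Add(Rational(-16212, 77135), Rational(1889, 10785)) = Rational(-5827681, 166380195)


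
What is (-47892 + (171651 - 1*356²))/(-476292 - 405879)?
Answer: 2977/882171 ≈ 0.0033746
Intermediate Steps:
(-47892 + (171651 - 1*356²))/(-476292 - 405879) = (-47892 + (171651 - 1*126736))/(-882171) = (-47892 + (171651 - 126736))*(-1/882171) = (-47892 + 44915)*(-1/882171) = -2977*(-1/882171) = 2977/882171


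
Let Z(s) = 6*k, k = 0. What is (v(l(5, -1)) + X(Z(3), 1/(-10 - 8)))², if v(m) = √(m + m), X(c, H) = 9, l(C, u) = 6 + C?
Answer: (9 + √22)² ≈ 187.43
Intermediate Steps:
Z(s) = 0 (Z(s) = 6*0 = 0)
v(m) = √2*√m (v(m) = √(2*m) = √2*√m)
(v(l(5, -1)) + X(Z(3), 1/(-10 - 8)))² = (√2*√(6 + 5) + 9)² = (√2*√11 + 9)² = (√22 + 9)² = (9 + √22)²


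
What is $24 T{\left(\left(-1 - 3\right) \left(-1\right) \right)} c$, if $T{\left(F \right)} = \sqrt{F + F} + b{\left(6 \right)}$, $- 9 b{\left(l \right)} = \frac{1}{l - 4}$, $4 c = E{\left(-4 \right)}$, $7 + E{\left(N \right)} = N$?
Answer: $\frac{11}{3} - 132 \sqrt{2} \approx -183.01$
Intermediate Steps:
$E{\left(N \right)} = -7 + N$
$c = - \frac{11}{4}$ ($c = \frac{-7 - 4}{4} = \frac{1}{4} \left(-11\right) = - \frac{11}{4} \approx -2.75$)
$b{\left(l \right)} = - \frac{1}{9 \left(-4 + l\right)}$ ($b{\left(l \right)} = - \frac{1}{9 \left(l - 4\right)} = - \frac{1}{9 \left(-4 + l\right)}$)
$T{\left(F \right)} = - \frac{1}{18} + \sqrt{2} \sqrt{F}$ ($T{\left(F \right)} = \sqrt{F + F} - \frac{1}{-36 + 9 \cdot 6} = \sqrt{2 F} - \frac{1}{-36 + 54} = \sqrt{2} \sqrt{F} - \frac{1}{18} = - \frac{1}{18} + \sqrt{2} \sqrt{F}$)
$24 T{\left(\left(-1 - 3\right) \left(-1\right) \right)} c = 24 \left(- \frac{1}{18} + \sqrt{2} \sqrt{\left(-1 - 3\right) \left(-1\right)}\right) \left(- \frac{11}{4}\right) = 24 \left(- \frac{1}{18} + \sqrt{2} \sqrt{\left(-4\right) \left(-1\right)}\right) \left(- \frac{11}{4}\right) = 24 \left(- \frac{1}{18} + \sqrt{2} \sqrt{4}\right) \left(- \frac{11}{4}\right) = 24 \left(- \frac{1}{18} + \sqrt{2} \cdot 2\right) \left(- \frac{11}{4}\right) = 24 \left(- \frac{1}{18} + 2 \sqrt{2}\right) \left(- \frac{11}{4}\right) = \left(- \frac{4}{3} + 48 \sqrt{2}\right) \left(- \frac{11}{4}\right) = \frac{11}{3} - 132 \sqrt{2}$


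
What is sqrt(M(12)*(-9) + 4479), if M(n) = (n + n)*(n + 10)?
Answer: I*sqrt(273) ≈ 16.523*I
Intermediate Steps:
M(n) = 2*n*(10 + n) (M(n) = (2*n)*(10 + n) = 2*n*(10 + n))
sqrt(M(12)*(-9) + 4479) = sqrt((2*12*(10 + 12))*(-9) + 4479) = sqrt((2*12*22)*(-9) + 4479) = sqrt(528*(-9) + 4479) = sqrt(-4752 + 4479) = sqrt(-273) = I*sqrt(273)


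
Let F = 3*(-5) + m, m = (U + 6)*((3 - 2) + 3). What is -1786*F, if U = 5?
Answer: -51794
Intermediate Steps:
m = 44 (m = (5 + 6)*((3 - 2) + 3) = 11*(1 + 3) = 11*4 = 44)
F = 29 (F = 3*(-5) + 44 = -15 + 44 = 29)
-1786*F = -1786*29 = -51794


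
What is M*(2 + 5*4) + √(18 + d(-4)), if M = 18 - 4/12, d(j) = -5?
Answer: 1166/3 + √13 ≈ 392.27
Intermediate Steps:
M = 53/3 (M = 18 - 4/12 = 18 - 1*⅓ = 18 - ⅓ = 53/3 ≈ 17.667)
M*(2 + 5*4) + √(18 + d(-4)) = 53*(2 + 5*4)/3 + √(18 - 5) = 53*(2 + 20)/3 + √13 = (53/3)*22 + √13 = 1166/3 + √13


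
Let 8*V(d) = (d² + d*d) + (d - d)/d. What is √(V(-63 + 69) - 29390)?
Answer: I*√29381 ≈ 171.41*I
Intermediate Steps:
V(d) = d²/4 (V(d) = ((d² + d*d) + (d - d)/d)/8 = ((d² + d²) + 0/d)/8 = (2*d² + 0)/8 = (2*d²)/8 = d²/4)
√(V(-63 + 69) - 29390) = √((-63 + 69)²/4 - 29390) = √((¼)*6² - 29390) = √((¼)*36 - 29390) = √(9 - 29390) = √(-29381) = I*√29381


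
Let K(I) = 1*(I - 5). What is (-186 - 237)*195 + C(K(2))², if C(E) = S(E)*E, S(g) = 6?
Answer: -82161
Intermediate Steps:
K(I) = -5 + I (K(I) = 1*(-5 + I) = -5 + I)
C(E) = 6*E
(-186 - 237)*195 + C(K(2))² = (-186 - 237)*195 + (6*(-5 + 2))² = -423*195 + (6*(-3))² = -82485 + (-18)² = -82485 + 324 = -82161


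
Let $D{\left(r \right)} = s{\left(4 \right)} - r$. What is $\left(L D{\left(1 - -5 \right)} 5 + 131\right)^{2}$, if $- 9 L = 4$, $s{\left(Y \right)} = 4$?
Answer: $\frac{1485961}{81} \approx 18345.0$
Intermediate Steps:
$D{\left(r \right)} = 4 - r$
$L = - \frac{4}{9}$ ($L = \left(- \frac{1}{9}\right) 4 = - \frac{4}{9} \approx -0.44444$)
$\left(L D{\left(1 - -5 \right)} 5 + 131\right)^{2} = \left(- \frac{4 \left(4 - \left(1 - -5\right)\right)}{9} \cdot 5 + 131\right)^{2} = \left(- \frac{4 \left(4 - \left(1 + 5\right)\right)}{9} \cdot 5 + 131\right)^{2} = \left(- \frac{4 \left(4 - 6\right)}{9} \cdot 5 + 131\right)^{2} = \left(\left(- \frac{4}{9}\right) \left(-2\right) 5 + 131\right)^{2} = \left(\frac{8}{9} \cdot 5 + 131\right)^{2} = \left(\frac{40}{9} + 131\right)^{2} = \left(\frac{1219}{9}\right)^{2} = \frac{1485961}{81}$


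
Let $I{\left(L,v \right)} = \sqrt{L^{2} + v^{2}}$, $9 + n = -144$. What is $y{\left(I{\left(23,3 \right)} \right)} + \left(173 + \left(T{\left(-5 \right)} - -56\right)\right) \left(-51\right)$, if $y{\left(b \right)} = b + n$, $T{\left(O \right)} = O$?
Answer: $-11577 + \sqrt{538} \approx -11554.0$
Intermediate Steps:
$n = -153$ ($n = -9 - 144 = -153$)
$y{\left(b \right)} = -153 + b$ ($y{\left(b \right)} = b - 153 = -153 + b$)
$y{\left(I{\left(23,3 \right)} \right)} + \left(173 + \left(T{\left(-5 \right)} - -56\right)\right) \left(-51\right) = \left(-153 + \sqrt{23^{2} + 3^{2}}\right) + \left(173 - -51\right) \left(-51\right) = \left(-153 + \sqrt{529 + 9}\right) + \left(173 + \left(-5 + 56\right)\right) \left(-51\right) = \left(-153 + \sqrt{538}\right) + \left(173 + 51\right) \left(-51\right) = \left(-153 + \sqrt{538}\right) + 224 \left(-51\right) = \left(-153 + \sqrt{538}\right) - 11424 = -11577 + \sqrt{538}$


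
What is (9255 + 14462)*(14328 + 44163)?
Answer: 1387231047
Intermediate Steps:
(9255 + 14462)*(14328 + 44163) = 23717*58491 = 1387231047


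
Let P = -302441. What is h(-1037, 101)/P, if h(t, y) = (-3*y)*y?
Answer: 30603/302441 ≈ 0.10119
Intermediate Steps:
h(t, y) = -3*y²
h(-1037, 101)/P = -3*101²/(-302441) = -3*10201*(-1/302441) = -30603*(-1/302441) = 30603/302441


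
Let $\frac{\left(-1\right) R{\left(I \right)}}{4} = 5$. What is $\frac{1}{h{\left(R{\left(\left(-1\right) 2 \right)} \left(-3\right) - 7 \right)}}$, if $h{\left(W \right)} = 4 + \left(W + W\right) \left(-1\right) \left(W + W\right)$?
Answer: $- \frac{1}{11232} \approx -8.9031 \cdot 10^{-5}$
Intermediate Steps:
$R{\left(I \right)} = -20$ ($R{\left(I \right)} = \left(-4\right) 5 = -20$)
$h{\left(W \right)} = 4 - 4 W^{2}$ ($h{\left(W \right)} = 4 + 2 W \left(-1\right) 2 W = 4 + - 2 W 2 W = 4 - 4 W^{2}$)
$\frac{1}{h{\left(R{\left(\left(-1\right) 2 \right)} \left(-3\right) - 7 \right)}} = \frac{1}{4 - 4 \left(\left(-20\right) \left(-3\right) - 7\right)^{2}} = \frac{1}{4 - 4 \left(60 - 7\right)^{2}} = \frac{1}{4 - 4 \cdot 53^{2}} = \frac{1}{4 - 11236} = \frac{1}{-11232} = - \frac{1}{11232}$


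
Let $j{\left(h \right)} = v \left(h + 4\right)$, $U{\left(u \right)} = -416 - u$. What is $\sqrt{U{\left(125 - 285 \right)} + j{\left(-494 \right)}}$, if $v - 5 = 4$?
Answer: $i \sqrt{4666} \approx 68.308 i$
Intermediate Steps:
$v = 9$ ($v = 5 + 4 = 9$)
$j{\left(h \right)} = 36 + 9 h$ ($j{\left(h \right)} = 9 \left(h + 4\right) = 9 \left(4 + h\right) = 36 + 9 h$)
$\sqrt{U{\left(125 - 285 \right)} + j{\left(-494 \right)}} = \sqrt{\left(-416 - \left(125 - 285\right)\right) + \left(36 + 9 \left(-494\right)\right)} = \sqrt{\left(-416 - \left(125 - 285\right)\right) + \left(36 - 4446\right)} = \sqrt{\left(-416 - -160\right) - 4410} = \sqrt{\left(-416 + 160\right) - 4410} = \sqrt{-256 - 4410} = \sqrt{-4666} = i \sqrt{4666}$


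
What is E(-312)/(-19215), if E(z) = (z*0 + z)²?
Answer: -10816/2135 ≈ -5.0660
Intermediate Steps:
E(z) = z² (E(z) = (0 + z)² = z²)
E(-312)/(-19215) = (-312)²/(-19215) = 97344*(-1/19215) = -10816/2135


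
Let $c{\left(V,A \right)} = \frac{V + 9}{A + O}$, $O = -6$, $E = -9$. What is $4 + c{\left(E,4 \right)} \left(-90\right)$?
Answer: $4$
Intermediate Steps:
$c{\left(V,A \right)} = \frac{9 + V}{-6 + A}$ ($c{\left(V,A \right)} = \frac{V + 9}{A - 6} = \frac{9 + V}{-6 + A}$)
$4 + c{\left(E,4 \right)} \left(-90\right) = 4 + \frac{9 - 9}{-6 + 4} \left(-90\right) = 4 + \frac{1}{-2} \cdot 0 \left(-90\right) = 4 + \left(- \frac{1}{2}\right) 0 \left(-90\right) = 4 + 0 \left(-90\right) = 4 + 0 = 4$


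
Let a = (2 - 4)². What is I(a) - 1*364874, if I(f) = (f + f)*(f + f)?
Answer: -364810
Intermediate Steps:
a = 4 (a = (-2)² = 4)
I(f) = 4*f² (I(f) = (2*f)*(2*f) = 4*f²)
I(a) - 1*364874 = 4*4² - 1*364874 = 4*16 - 364874 = 64 - 364874 = -364810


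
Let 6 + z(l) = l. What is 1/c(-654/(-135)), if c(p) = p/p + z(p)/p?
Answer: 109/83 ≈ 1.3133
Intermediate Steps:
z(l) = -6 + l
c(p) = 1 + (-6 + p)/p (c(p) = p/p + (-6 + p)/p = 1 + (-6 + p)/p)
1/c(-654/(-135)) = 1/(2 - 6/((-654/(-135)))) = 1/(2 - 6/((-654*(-1/135)))) = 1/(2 - 6/218/45) = 1/(2 - 6*45/218) = 1/(2 - 135/109) = 1/(83/109) = 109/83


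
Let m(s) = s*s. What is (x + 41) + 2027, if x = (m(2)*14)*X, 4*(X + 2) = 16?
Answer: 2180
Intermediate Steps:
m(s) = s**2
X = 2 (X = -2 + (1/4)*16 = -2 + 4 = 2)
x = 112 (x = (2**2*14)*2 = (4*14)*2 = 56*2 = 112)
(x + 41) + 2027 = (112 + 41) + 2027 = 153 + 2027 = 2180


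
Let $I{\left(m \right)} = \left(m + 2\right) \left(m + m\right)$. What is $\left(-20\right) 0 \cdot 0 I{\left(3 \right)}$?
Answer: $0$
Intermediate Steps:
$I{\left(m \right)} = 2 m \left(2 + m\right)$ ($I{\left(m \right)} = \left(2 + m\right) 2 m = 2 m \left(2 + m\right)$)
$\left(-20\right) 0 \cdot 0 I{\left(3 \right)} = \left(-20\right) 0 \cdot 0 \cdot 2 \cdot 3 \left(2 + 3\right) = 0 \cdot 0 \cdot 2 \cdot 3 \cdot 5 = 0 \cdot 0 \cdot 30 = 0 \cdot 0 = 0$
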